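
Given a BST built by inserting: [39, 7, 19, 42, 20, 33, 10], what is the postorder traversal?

Tree insertion order: [39, 7, 19, 42, 20, 33, 10]
Tree (level-order array): [39, 7, 42, None, 19, None, None, 10, 20, None, None, None, 33]
Postorder traversal: [10, 33, 20, 19, 7, 42, 39]


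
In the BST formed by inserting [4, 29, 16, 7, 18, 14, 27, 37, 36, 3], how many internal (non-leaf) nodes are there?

Tree built from: [4, 29, 16, 7, 18, 14, 27, 37, 36, 3]
Tree (level-order array): [4, 3, 29, None, None, 16, 37, 7, 18, 36, None, None, 14, None, 27]
Rule: An internal node has at least one child.
Per-node child counts:
  node 4: 2 child(ren)
  node 3: 0 child(ren)
  node 29: 2 child(ren)
  node 16: 2 child(ren)
  node 7: 1 child(ren)
  node 14: 0 child(ren)
  node 18: 1 child(ren)
  node 27: 0 child(ren)
  node 37: 1 child(ren)
  node 36: 0 child(ren)
Matching nodes: [4, 29, 16, 7, 18, 37]
Count of internal (non-leaf) nodes: 6


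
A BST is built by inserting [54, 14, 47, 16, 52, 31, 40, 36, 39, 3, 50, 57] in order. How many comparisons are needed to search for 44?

Search path for 44: 54 -> 14 -> 47 -> 16 -> 31 -> 40
Found: False
Comparisons: 6


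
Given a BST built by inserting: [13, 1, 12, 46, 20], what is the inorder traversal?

Tree insertion order: [13, 1, 12, 46, 20]
Tree (level-order array): [13, 1, 46, None, 12, 20]
Inorder traversal: [1, 12, 13, 20, 46]


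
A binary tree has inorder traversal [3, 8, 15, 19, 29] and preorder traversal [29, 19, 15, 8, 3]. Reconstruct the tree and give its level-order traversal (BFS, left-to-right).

Inorder:  [3, 8, 15, 19, 29]
Preorder: [29, 19, 15, 8, 3]
Algorithm: preorder visits root first, so consume preorder in order;
for each root, split the current inorder slice at that value into
left-subtree inorder and right-subtree inorder, then recurse.
Recursive splits:
  root=29; inorder splits into left=[3, 8, 15, 19], right=[]
  root=19; inorder splits into left=[3, 8, 15], right=[]
  root=15; inorder splits into left=[3, 8], right=[]
  root=8; inorder splits into left=[3], right=[]
  root=3; inorder splits into left=[], right=[]
Reconstructed level-order: [29, 19, 15, 8, 3]


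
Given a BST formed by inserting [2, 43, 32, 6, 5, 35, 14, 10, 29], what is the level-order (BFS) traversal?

Tree insertion order: [2, 43, 32, 6, 5, 35, 14, 10, 29]
Tree (level-order array): [2, None, 43, 32, None, 6, 35, 5, 14, None, None, None, None, 10, 29]
BFS from the root, enqueuing left then right child of each popped node:
  queue [2] -> pop 2, enqueue [43], visited so far: [2]
  queue [43] -> pop 43, enqueue [32], visited so far: [2, 43]
  queue [32] -> pop 32, enqueue [6, 35], visited so far: [2, 43, 32]
  queue [6, 35] -> pop 6, enqueue [5, 14], visited so far: [2, 43, 32, 6]
  queue [35, 5, 14] -> pop 35, enqueue [none], visited so far: [2, 43, 32, 6, 35]
  queue [5, 14] -> pop 5, enqueue [none], visited so far: [2, 43, 32, 6, 35, 5]
  queue [14] -> pop 14, enqueue [10, 29], visited so far: [2, 43, 32, 6, 35, 5, 14]
  queue [10, 29] -> pop 10, enqueue [none], visited so far: [2, 43, 32, 6, 35, 5, 14, 10]
  queue [29] -> pop 29, enqueue [none], visited so far: [2, 43, 32, 6, 35, 5, 14, 10, 29]
Result: [2, 43, 32, 6, 35, 5, 14, 10, 29]


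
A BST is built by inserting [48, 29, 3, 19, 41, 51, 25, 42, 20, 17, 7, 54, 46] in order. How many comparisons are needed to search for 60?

Search path for 60: 48 -> 51 -> 54
Found: False
Comparisons: 3


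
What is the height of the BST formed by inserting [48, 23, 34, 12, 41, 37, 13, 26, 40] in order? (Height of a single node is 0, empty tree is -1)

Insertion order: [48, 23, 34, 12, 41, 37, 13, 26, 40]
Tree (level-order array): [48, 23, None, 12, 34, None, 13, 26, 41, None, None, None, None, 37, None, None, 40]
Compute height bottom-up (empty subtree = -1):
  height(13) = 1 + max(-1, -1) = 0
  height(12) = 1 + max(-1, 0) = 1
  height(26) = 1 + max(-1, -1) = 0
  height(40) = 1 + max(-1, -1) = 0
  height(37) = 1 + max(-1, 0) = 1
  height(41) = 1 + max(1, -1) = 2
  height(34) = 1 + max(0, 2) = 3
  height(23) = 1 + max(1, 3) = 4
  height(48) = 1 + max(4, -1) = 5
Height = 5


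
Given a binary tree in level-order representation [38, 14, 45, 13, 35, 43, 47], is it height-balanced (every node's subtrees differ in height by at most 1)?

Tree (level-order array): [38, 14, 45, 13, 35, 43, 47]
Definition: a tree is height-balanced if, at every node, |h(left) - h(right)| <= 1 (empty subtree has height -1).
Bottom-up per-node check:
  node 13: h_left=-1, h_right=-1, diff=0 [OK], height=0
  node 35: h_left=-1, h_right=-1, diff=0 [OK], height=0
  node 14: h_left=0, h_right=0, diff=0 [OK], height=1
  node 43: h_left=-1, h_right=-1, diff=0 [OK], height=0
  node 47: h_left=-1, h_right=-1, diff=0 [OK], height=0
  node 45: h_left=0, h_right=0, diff=0 [OK], height=1
  node 38: h_left=1, h_right=1, diff=0 [OK], height=2
All nodes satisfy the balance condition.
Result: Balanced


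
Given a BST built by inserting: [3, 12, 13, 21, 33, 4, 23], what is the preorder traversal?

Tree insertion order: [3, 12, 13, 21, 33, 4, 23]
Tree (level-order array): [3, None, 12, 4, 13, None, None, None, 21, None, 33, 23]
Preorder traversal: [3, 12, 4, 13, 21, 33, 23]


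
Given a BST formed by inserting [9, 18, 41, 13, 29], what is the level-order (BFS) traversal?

Tree insertion order: [9, 18, 41, 13, 29]
Tree (level-order array): [9, None, 18, 13, 41, None, None, 29]
BFS from the root, enqueuing left then right child of each popped node:
  queue [9] -> pop 9, enqueue [18], visited so far: [9]
  queue [18] -> pop 18, enqueue [13, 41], visited so far: [9, 18]
  queue [13, 41] -> pop 13, enqueue [none], visited so far: [9, 18, 13]
  queue [41] -> pop 41, enqueue [29], visited so far: [9, 18, 13, 41]
  queue [29] -> pop 29, enqueue [none], visited so far: [9, 18, 13, 41, 29]
Result: [9, 18, 13, 41, 29]


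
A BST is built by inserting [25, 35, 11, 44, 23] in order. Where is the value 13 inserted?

Starting tree (level order): [25, 11, 35, None, 23, None, 44]
Insertion path: 25 -> 11 -> 23
Result: insert 13 as left child of 23
Final tree (level order): [25, 11, 35, None, 23, None, 44, 13]


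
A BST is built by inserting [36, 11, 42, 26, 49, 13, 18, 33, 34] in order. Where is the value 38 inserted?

Starting tree (level order): [36, 11, 42, None, 26, None, 49, 13, 33, None, None, None, 18, None, 34]
Insertion path: 36 -> 42
Result: insert 38 as left child of 42
Final tree (level order): [36, 11, 42, None, 26, 38, 49, 13, 33, None, None, None, None, None, 18, None, 34]


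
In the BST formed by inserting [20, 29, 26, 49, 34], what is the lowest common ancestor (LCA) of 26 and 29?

Tree insertion order: [20, 29, 26, 49, 34]
Tree (level-order array): [20, None, 29, 26, 49, None, None, 34]
In a BST, the LCA of p=26, q=29 is the first node v on the
root-to-leaf path with p <= v <= q (go left if both < v, right if both > v).
Walk from root:
  at 20: both 26 and 29 > 20, go right
  at 29: 26 <= 29 <= 29, this is the LCA
LCA = 29


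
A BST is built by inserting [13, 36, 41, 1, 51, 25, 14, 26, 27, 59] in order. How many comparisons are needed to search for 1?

Search path for 1: 13 -> 1
Found: True
Comparisons: 2


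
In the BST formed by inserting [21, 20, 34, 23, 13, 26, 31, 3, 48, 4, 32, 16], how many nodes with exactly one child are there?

Tree built from: [21, 20, 34, 23, 13, 26, 31, 3, 48, 4, 32, 16]
Tree (level-order array): [21, 20, 34, 13, None, 23, 48, 3, 16, None, 26, None, None, None, 4, None, None, None, 31, None, None, None, 32]
Rule: These are nodes with exactly 1 non-null child.
Per-node child counts:
  node 21: 2 child(ren)
  node 20: 1 child(ren)
  node 13: 2 child(ren)
  node 3: 1 child(ren)
  node 4: 0 child(ren)
  node 16: 0 child(ren)
  node 34: 2 child(ren)
  node 23: 1 child(ren)
  node 26: 1 child(ren)
  node 31: 1 child(ren)
  node 32: 0 child(ren)
  node 48: 0 child(ren)
Matching nodes: [20, 3, 23, 26, 31]
Count of nodes with exactly one child: 5


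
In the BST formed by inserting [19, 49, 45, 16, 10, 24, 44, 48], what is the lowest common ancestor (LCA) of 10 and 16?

Tree insertion order: [19, 49, 45, 16, 10, 24, 44, 48]
Tree (level-order array): [19, 16, 49, 10, None, 45, None, None, None, 24, 48, None, 44]
In a BST, the LCA of p=10, q=16 is the first node v on the
root-to-leaf path with p <= v <= q (go left if both < v, right if both > v).
Walk from root:
  at 19: both 10 and 16 < 19, go left
  at 16: 10 <= 16 <= 16, this is the LCA
LCA = 16


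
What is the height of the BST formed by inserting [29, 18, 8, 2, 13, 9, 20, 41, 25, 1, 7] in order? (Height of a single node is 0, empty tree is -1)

Insertion order: [29, 18, 8, 2, 13, 9, 20, 41, 25, 1, 7]
Tree (level-order array): [29, 18, 41, 8, 20, None, None, 2, 13, None, 25, 1, 7, 9]
Compute height bottom-up (empty subtree = -1):
  height(1) = 1 + max(-1, -1) = 0
  height(7) = 1 + max(-1, -1) = 0
  height(2) = 1 + max(0, 0) = 1
  height(9) = 1 + max(-1, -1) = 0
  height(13) = 1 + max(0, -1) = 1
  height(8) = 1 + max(1, 1) = 2
  height(25) = 1 + max(-1, -1) = 0
  height(20) = 1 + max(-1, 0) = 1
  height(18) = 1 + max(2, 1) = 3
  height(41) = 1 + max(-1, -1) = 0
  height(29) = 1 + max(3, 0) = 4
Height = 4


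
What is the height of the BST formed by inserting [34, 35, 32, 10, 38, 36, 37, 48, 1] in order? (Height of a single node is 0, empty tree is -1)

Insertion order: [34, 35, 32, 10, 38, 36, 37, 48, 1]
Tree (level-order array): [34, 32, 35, 10, None, None, 38, 1, None, 36, 48, None, None, None, 37]
Compute height bottom-up (empty subtree = -1):
  height(1) = 1 + max(-1, -1) = 0
  height(10) = 1 + max(0, -1) = 1
  height(32) = 1 + max(1, -1) = 2
  height(37) = 1 + max(-1, -1) = 0
  height(36) = 1 + max(-1, 0) = 1
  height(48) = 1 + max(-1, -1) = 0
  height(38) = 1 + max(1, 0) = 2
  height(35) = 1 + max(-1, 2) = 3
  height(34) = 1 + max(2, 3) = 4
Height = 4


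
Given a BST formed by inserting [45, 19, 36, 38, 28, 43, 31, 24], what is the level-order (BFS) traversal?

Tree insertion order: [45, 19, 36, 38, 28, 43, 31, 24]
Tree (level-order array): [45, 19, None, None, 36, 28, 38, 24, 31, None, 43]
BFS from the root, enqueuing left then right child of each popped node:
  queue [45] -> pop 45, enqueue [19], visited so far: [45]
  queue [19] -> pop 19, enqueue [36], visited so far: [45, 19]
  queue [36] -> pop 36, enqueue [28, 38], visited so far: [45, 19, 36]
  queue [28, 38] -> pop 28, enqueue [24, 31], visited so far: [45, 19, 36, 28]
  queue [38, 24, 31] -> pop 38, enqueue [43], visited so far: [45, 19, 36, 28, 38]
  queue [24, 31, 43] -> pop 24, enqueue [none], visited so far: [45, 19, 36, 28, 38, 24]
  queue [31, 43] -> pop 31, enqueue [none], visited so far: [45, 19, 36, 28, 38, 24, 31]
  queue [43] -> pop 43, enqueue [none], visited so far: [45, 19, 36, 28, 38, 24, 31, 43]
Result: [45, 19, 36, 28, 38, 24, 31, 43]


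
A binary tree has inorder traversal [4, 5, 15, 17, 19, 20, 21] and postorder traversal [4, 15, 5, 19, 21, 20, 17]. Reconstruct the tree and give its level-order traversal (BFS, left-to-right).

Inorder:   [4, 5, 15, 17, 19, 20, 21]
Postorder: [4, 15, 5, 19, 21, 20, 17]
Algorithm: postorder visits root last, so walk postorder right-to-left;
each value is the root of the current inorder slice — split it at that
value, recurse on the right subtree first, then the left.
Recursive splits:
  root=17; inorder splits into left=[4, 5, 15], right=[19, 20, 21]
  root=20; inorder splits into left=[19], right=[21]
  root=21; inorder splits into left=[], right=[]
  root=19; inorder splits into left=[], right=[]
  root=5; inorder splits into left=[4], right=[15]
  root=15; inorder splits into left=[], right=[]
  root=4; inorder splits into left=[], right=[]
Reconstructed level-order: [17, 5, 20, 4, 15, 19, 21]


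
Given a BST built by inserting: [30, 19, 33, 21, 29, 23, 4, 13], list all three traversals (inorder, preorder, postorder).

Tree insertion order: [30, 19, 33, 21, 29, 23, 4, 13]
Tree (level-order array): [30, 19, 33, 4, 21, None, None, None, 13, None, 29, None, None, 23]
Inorder (L, root, R): [4, 13, 19, 21, 23, 29, 30, 33]
Preorder (root, L, R): [30, 19, 4, 13, 21, 29, 23, 33]
Postorder (L, R, root): [13, 4, 23, 29, 21, 19, 33, 30]


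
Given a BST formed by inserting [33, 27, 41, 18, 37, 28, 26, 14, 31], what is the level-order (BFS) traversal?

Tree insertion order: [33, 27, 41, 18, 37, 28, 26, 14, 31]
Tree (level-order array): [33, 27, 41, 18, 28, 37, None, 14, 26, None, 31]
BFS from the root, enqueuing left then right child of each popped node:
  queue [33] -> pop 33, enqueue [27, 41], visited so far: [33]
  queue [27, 41] -> pop 27, enqueue [18, 28], visited so far: [33, 27]
  queue [41, 18, 28] -> pop 41, enqueue [37], visited so far: [33, 27, 41]
  queue [18, 28, 37] -> pop 18, enqueue [14, 26], visited so far: [33, 27, 41, 18]
  queue [28, 37, 14, 26] -> pop 28, enqueue [31], visited so far: [33, 27, 41, 18, 28]
  queue [37, 14, 26, 31] -> pop 37, enqueue [none], visited so far: [33, 27, 41, 18, 28, 37]
  queue [14, 26, 31] -> pop 14, enqueue [none], visited so far: [33, 27, 41, 18, 28, 37, 14]
  queue [26, 31] -> pop 26, enqueue [none], visited so far: [33, 27, 41, 18, 28, 37, 14, 26]
  queue [31] -> pop 31, enqueue [none], visited so far: [33, 27, 41, 18, 28, 37, 14, 26, 31]
Result: [33, 27, 41, 18, 28, 37, 14, 26, 31]


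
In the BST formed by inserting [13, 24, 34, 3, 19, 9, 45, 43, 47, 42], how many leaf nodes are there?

Tree built from: [13, 24, 34, 3, 19, 9, 45, 43, 47, 42]
Tree (level-order array): [13, 3, 24, None, 9, 19, 34, None, None, None, None, None, 45, 43, 47, 42]
Rule: A leaf has 0 children.
Per-node child counts:
  node 13: 2 child(ren)
  node 3: 1 child(ren)
  node 9: 0 child(ren)
  node 24: 2 child(ren)
  node 19: 0 child(ren)
  node 34: 1 child(ren)
  node 45: 2 child(ren)
  node 43: 1 child(ren)
  node 42: 0 child(ren)
  node 47: 0 child(ren)
Matching nodes: [9, 19, 42, 47]
Count of leaf nodes: 4


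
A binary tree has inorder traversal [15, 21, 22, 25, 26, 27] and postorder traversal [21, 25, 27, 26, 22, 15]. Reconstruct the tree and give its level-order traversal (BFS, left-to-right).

Inorder:   [15, 21, 22, 25, 26, 27]
Postorder: [21, 25, 27, 26, 22, 15]
Algorithm: postorder visits root last, so walk postorder right-to-left;
each value is the root of the current inorder slice — split it at that
value, recurse on the right subtree first, then the left.
Recursive splits:
  root=15; inorder splits into left=[], right=[21, 22, 25, 26, 27]
  root=22; inorder splits into left=[21], right=[25, 26, 27]
  root=26; inorder splits into left=[25], right=[27]
  root=27; inorder splits into left=[], right=[]
  root=25; inorder splits into left=[], right=[]
  root=21; inorder splits into left=[], right=[]
Reconstructed level-order: [15, 22, 21, 26, 25, 27]


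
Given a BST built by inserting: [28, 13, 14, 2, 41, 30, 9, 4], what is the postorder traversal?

Tree insertion order: [28, 13, 14, 2, 41, 30, 9, 4]
Tree (level-order array): [28, 13, 41, 2, 14, 30, None, None, 9, None, None, None, None, 4]
Postorder traversal: [4, 9, 2, 14, 13, 30, 41, 28]


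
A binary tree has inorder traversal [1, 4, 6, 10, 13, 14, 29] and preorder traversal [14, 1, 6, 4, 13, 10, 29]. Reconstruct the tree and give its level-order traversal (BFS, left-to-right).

Inorder:  [1, 4, 6, 10, 13, 14, 29]
Preorder: [14, 1, 6, 4, 13, 10, 29]
Algorithm: preorder visits root first, so consume preorder in order;
for each root, split the current inorder slice at that value into
left-subtree inorder and right-subtree inorder, then recurse.
Recursive splits:
  root=14; inorder splits into left=[1, 4, 6, 10, 13], right=[29]
  root=1; inorder splits into left=[], right=[4, 6, 10, 13]
  root=6; inorder splits into left=[4], right=[10, 13]
  root=4; inorder splits into left=[], right=[]
  root=13; inorder splits into left=[10], right=[]
  root=10; inorder splits into left=[], right=[]
  root=29; inorder splits into left=[], right=[]
Reconstructed level-order: [14, 1, 29, 6, 4, 13, 10]


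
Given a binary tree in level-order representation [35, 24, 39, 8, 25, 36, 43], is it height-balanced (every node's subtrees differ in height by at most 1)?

Tree (level-order array): [35, 24, 39, 8, 25, 36, 43]
Definition: a tree is height-balanced if, at every node, |h(left) - h(right)| <= 1 (empty subtree has height -1).
Bottom-up per-node check:
  node 8: h_left=-1, h_right=-1, diff=0 [OK], height=0
  node 25: h_left=-1, h_right=-1, diff=0 [OK], height=0
  node 24: h_left=0, h_right=0, diff=0 [OK], height=1
  node 36: h_left=-1, h_right=-1, diff=0 [OK], height=0
  node 43: h_left=-1, h_right=-1, diff=0 [OK], height=0
  node 39: h_left=0, h_right=0, diff=0 [OK], height=1
  node 35: h_left=1, h_right=1, diff=0 [OK], height=2
All nodes satisfy the balance condition.
Result: Balanced


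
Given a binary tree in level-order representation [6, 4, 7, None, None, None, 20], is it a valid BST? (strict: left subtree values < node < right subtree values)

Level-order array: [6, 4, 7, None, None, None, 20]
Validate using subtree bounds (lo, hi): at each node, require lo < value < hi,
then recurse left with hi=value and right with lo=value.
Preorder trace (stopping at first violation):
  at node 6 with bounds (-inf, +inf): OK
  at node 4 with bounds (-inf, 6): OK
  at node 7 with bounds (6, +inf): OK
  at node 20 with bounds (7, +inf): OK
No violation found at any node.
Result: Valid BST


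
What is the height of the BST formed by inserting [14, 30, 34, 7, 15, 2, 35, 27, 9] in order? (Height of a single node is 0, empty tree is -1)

Insertion order: [14, 30, 34, 7, 15, 2, 35, 27, 9]
Tree (level-order array): [14, 7, 30, 2, 9, 15, 34, None, None, None, None, None, 27, None, 35]
Compute height bottom-up (empty subtree = -1):
  height(2) = 1 + max(-1, -1) = 0
  height(9) = 1 + max(-1, -1) = 0
  height(7) = 1 + max(0, 0) = 1
  height(27) = 1 + max(-1, -1) = 0
  height(15) = 1 + max(-1, 0) = 1
  height(35) = 1 + max(-1, -1) = 0
  height(34) = 1 + max(-1, 0) = 1
  height(30) = 1 + max(1, 1) = 2
  height(14) = 1 + max(1, 2) = 3
Height = 3


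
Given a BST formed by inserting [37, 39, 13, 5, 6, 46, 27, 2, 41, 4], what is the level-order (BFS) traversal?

Tree insertion order: [37, 39, 13, 5, 6, 46, 27, 2, 41, 4]
Tree (level-order array): [37, 13, 39, 5, 27, None, 46, 2, 6, None, None, 41, None, None, 4]
BFS from the root, enqueuing left then right child of each popped node:
  queue [37] -> pop 37, enqueue [13, 39], visited so far: [37]
  queue [13, 39] -> pop 13, enqueue [5, 27], visited so far: [37, 13]
  queue [39, 5, 27] -> pop 39, enqueue [46], visited so far: [37, 13, 39]
  queue [5, 27, 46] -> pop 5, enqueue [2, 6], visited so far: [37, 13, 39, 5]
  queue [27, 46, 2, 6] -> pop 27, enqueue [none], visited so far: [37, 13, 39, 5, 27]
  queue [46, 2, 6] -> pop 46, enqueue [41], visited so far: [37, 13, 39, 5, 27, 46]
  queue [2, 6, 41] -> pop 2, enqueue [4], visited so far: [37, 13, 39, 5, 27, 46, 2]
  queue [6, 41, 4] -> pop 6, enqueue [none], visited so far: [37, 13, 39, 5, 27, 46, 2, 6]
  queue [41, 4] -> pop 41, enqueue [none], visited so far: [37, 13, 39, 5, 27, 46, 2, 6, 41]
  queue [4] -> pop 4, enqueue [none], visited so far: [37, 13, 39, 5, 27, 46, 2, 6, 41, 4]
Result: [37, 13, 39, 5, 27, 46, 2, 6, 41, 4]


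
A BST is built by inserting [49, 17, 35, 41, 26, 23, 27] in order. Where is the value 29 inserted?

Starting tree (level order): [49, 17, None, None, 35, 26, 41, 23, 27]
Insertion path: 49 -> 17 -> 35 -> 26 -> 27
Result: insert 29 as right child of 27
Final tree (level order): [49, 17, None, None, 35, 26, 41, 23, 27, None, None, None, None, None, 29]


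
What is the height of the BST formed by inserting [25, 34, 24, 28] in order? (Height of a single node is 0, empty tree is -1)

Insertion order: [25, 34, 24, 28]
Tree (level-order array): [25, 24, 34, None, None, 28]
Compute height bottom-up (empty subtree = -1):
  height(24) = 1 + max(-1, -1) = 0
  height(28) = 1 + max(-1, -1) = 0
  height(34) = 1 + max(0, -1) = 1
  height(25) = 1 + max(0, 1) = 2
Height = 2


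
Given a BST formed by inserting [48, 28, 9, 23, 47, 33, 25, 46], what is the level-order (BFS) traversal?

Tree insertion order: [48, 28, 9, 23, 47, 33, 25, 46]
Tree (level-order array): [48, 28, None, 9, 47, None, 23, 33, None, None, 25, None, 46]
BFS from the root, enqueuing left then right child of each popped node:
  queue [48] -> pop 48, enqueue [28], visited so far: [48]
  queue [28] -> pop 28, enqueue [9, 47], visited so far: [48, 28]
  queue [9, 47] -> pop 9, enqueue [23], visited so far: [48, 28, 9]
  queue [47, 23] -> pop 47, enqueue [33], visited so far: [48, 28, 9, 47]
  queue [23, 33] -> pop 23, enqueue [25], visited so far: [48, 28, 9, 47, 23]
  queue [33, 25] -> pop 33, enqueue [46], visited so far: [48, 28, 9, 47, 23, 33]
  queue [25, 46] -> pop 25, enqueue [none], visited so far: [48, 28, 9, 47, 23, 33, 25]
  queue [46] -> pop 46, enqueue [none], visited so far: [48, 28, 9, 47, 23, 33, 25, 46]
Result: [48, 28, 9, 47, 23, 33, 25, 46]


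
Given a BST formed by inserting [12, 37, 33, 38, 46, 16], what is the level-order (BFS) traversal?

Tree insertion order: [12, 37, 33, 38, 46, 16]
Tree (level-order array): [12, None, 37, 33, 38, 16, None, None, 46]
BFS from the root, enqueuing left then right child of each popped node:
  queue [12] -> pop 12, enqueue [37], visited so far: [12]
  queue [37] -> pop 37, enqueue [33, 38], visited so far: [12, 37]
  queue [33, 38] -> pop 33, enqueue [16], visited so far: [12, 37, 33]
  queue [38, 16] -> pop 38, enqueue [46], visited so far: [12, 37, 33, 38]
  queue [16, 46] -> pop 16, enqueue [none], visited so far: [12, 37, 33, 38, 16]
  queue [46] -> pop 46, enqueue [none], visited so far: [12, 37, 33, 38, 16, 46]
Result: [12, 37, 33, 38, 16, 46]


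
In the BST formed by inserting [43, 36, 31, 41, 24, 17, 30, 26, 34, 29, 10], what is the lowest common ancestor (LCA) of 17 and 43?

Tree insertion order: [43, 36, 31, 41, 24, 17, 30, 26, 34, 29, 10]
Tree (level-order array): [43, 36, None, 31, 41, 24, 34, None, None, 17, 30, None, None, 10, None, 26, None, None, None, None, 29]
In a BST, the LCA of p=17, q=43 is the first node v on the
root-to-leaf path with p <= v <= q (go left if both < v, right if both > v).
Walk from root:
  at 43: 17 <= 43 <= 43, this is the LCA
LCA = 43


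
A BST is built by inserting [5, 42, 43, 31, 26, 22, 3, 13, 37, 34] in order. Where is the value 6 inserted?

Starting tree (level order): [5, 3, 42, None, None, 31, 43, 26, 37, None, None, 22, None, 34, None, 13]
Insertion path: 5 -> 42 -> 31 -> 26 -> 22 -> 13
Result: insert 6 as left child of 13
Final tree (level order): [5, 3, 42, None, None, 31, 43, 26, 37, None, None, 22, None, 34, None, 13, None, None, None, 6]


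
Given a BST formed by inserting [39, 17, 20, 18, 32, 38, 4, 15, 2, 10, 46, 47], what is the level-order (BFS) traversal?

Tree insertion order: [39, 17, 20, 18, 32, 38, 4, 15, 2, 10, 46, 47]
Tree (level-order array): [39, 17, 46, 4, 20, None, 47, 2, 15, 18, 32, None, None, None, None, 10, None, None, None, None, 38]
BFS from the root, enqueuing left then right child of each popped node:
  queue [39] -> pop 39, enqueue [17, 46], visited so far: [39]
  queue [17, 46] -> pop 17, enqueue [4, 20], visited so far: [39, 17]
  queue [46, 4, 20] -> pop 46, enqueue [47], visited so far: [39, 17, 46]
  queue [4, 20, 47] -> pop 4, enqueue [2, 15], visited so far: [39, 17, 46, 4]
  queue [20, 47, 2, 15] -> pop 20, enqueue [18, 32], visited so far: [39, 17, 46, 4, 20]
  queue [47, 2, 15, 18, 32] -> pop 47, enqueue [none], visited so far: [39, 17, 46, 4, 20, 47]
  queue [2, 15, 18, 32] -> pop 2, enqueue [none], visited so far: [39, 17, 46, 4, 20, 47, 2]
  queue [15, 18, 32] -> pop 15, enqueue [10], visited so far: [39, 17, 46, 4, 20, 47, 2, 15]
  queue [18, 32, 10] -> pop 18, enqueue [none], visited so far: [39, 17, 46, 4, 20, 47, 2, 15, 18]
  queue [32, 10] -> pop 32, enqueue [38], visited so far: [39, 17, 46, 4, 20, 47, 2, 15, 18, 32]
  queue [10, 38] -> pop 10, enqueue [none], visited so far: [39, 17, 46, 4, 20, 47, 2, 15, 18, 32, 10]
  queue [38] -> pop 38, enqueue [none], visited so far: [39, 17, 46, 4, 20, 47, 2, 15, 18, 32, 10, 38]
Result: [39, 17, 46, 4, 20, 47, 2, 15, 18, 32, 10, 38]


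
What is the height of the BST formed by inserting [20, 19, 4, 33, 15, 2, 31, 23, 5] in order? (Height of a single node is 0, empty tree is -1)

Insertion order: [20, 19, 4, 33, 15, 2, 31, 23, 5]
Tree (level-order array): [20, 19, 33, 4, None, 31, None, 2, 15, 23, None, None, None, 5]
Compute height bottom-up (empty subtree = -1):
  height(2) = 1 + max(-1, -1) = 0
  height(5) = 1 + max(-1, -1) = 0
  height(15) = 1 + max(0, -1) = 1
  height(4) = 1 + max(0, 1) = 2
  height(19) = 1 + max(2, -1) = 3
  height(23) = 1 + max(-1, -1) = 0
  height(31) = 1 + max(0, -1) = 1
  height(33) = 1 + max(1, -1) = 2
  height(20) = 1 + max(3, 2) = 4
Height = 4


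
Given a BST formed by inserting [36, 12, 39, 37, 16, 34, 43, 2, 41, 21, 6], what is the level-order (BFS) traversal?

Tree insertion order: [36, 12, 39, 37, 16, 34, 43, 2, 41, 21, 6]
Tree (level-order array): [36, 12, 39, 2, 16, 37, 43, None, 6, None, 34, None, None, 41, None, None, None, 21]
BFS from the root, enqueuing left then right child of each popped node:
  queue [36] -> pop 36, enqueue [12, 39], visited so far: [36]
  queue [12, 39] -> pop 12, enqueue [2, 16], visited so far: [36, 12]
  queue [39, 2, 16] -> pop 39, enqueue [37, 43], visited so far: [36, 12, 39]
  queue [2, 16, 37, 43] -> pop 2, enqueue [6], visited so far: [36, 12, 39, 2]
  queue [16, 37, 43, 6] -> pop 16, enqueue [34], visited so far: [36, 12, 39, 2, 16]
  queue [37, 43, 6, 34] -> pop 37, enqueue [none], visited so far: [36, 12, 39, 2, 16, 37]
  queue [43, 6, 34] -> pop 43, enqueue [41], visited so far: [36, 12, 39, 2, 16, 37, 43]
  queue [6, 34, 41] -> pop 6, enqueue [none], visited so far: [36, 12, 39, 2, 16, 37, 43, 6]
  queue [34, 41] -> pop 34, enqueue [21], visited so far: [36, 12, 39, 2, 16, 37, 43, 6, 34]
  queue [41, 21] -> pop 41, enqueue [none], visited so far: [36, 12, 39, 2, 16, 37, 43, 6, 34, 41]
  queue [21] -> pop 21, enqueue [none], visited so far: [36, 12, 39, 2, 16, 37, 43, 6, 34, 41, 21]
Result: [36, 12, 39, 2, 16, 37, 43, 6, 34, 41, 21]


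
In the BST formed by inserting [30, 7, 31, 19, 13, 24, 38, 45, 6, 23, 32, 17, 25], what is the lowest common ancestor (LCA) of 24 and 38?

Tree insertion order: [30, 7, 31, 19, 13, 24, 38, 45, 6, 23, 32, 17, 25]
Tree (level-order array): [30, 7, 31, 6, 19, None, 38, None, None, 13, 24, 32, 45, None, 17, 23, 25]
In a BST, the LCA of p=24, q=38 is the first node v on the
root-to-leaf path with p <= v <= q (go left if both < v, right if both > v).
Walk from root:
  at 30: 24 <= 30 <= 38, this is the LCA
LCA = 30


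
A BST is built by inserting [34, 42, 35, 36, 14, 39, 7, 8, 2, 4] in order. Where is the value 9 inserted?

Starting tree (level order): [34, 14, 42, 7, None, 35, None, 2, 8, None, 36, None, 4, None, None, None, 39]
Insertion path: 34 -> 14 -> 7 -> 8
Result: insert 9 as right child of 8
Final tree (level order): [34, 14, 42, 7, None, 35, None, 2, 8, None, 36, None, 4, None, 9, None, 39]


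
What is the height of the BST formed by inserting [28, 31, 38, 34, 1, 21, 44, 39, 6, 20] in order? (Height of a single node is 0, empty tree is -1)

Insertion order: [28, 31, 38, 34, 1, 21, 44, 39, 6, 20]
Tree (level-order array): [28, 1, 31, None, 21, None, 38, 6, None, 34, 44, None, 20, None, None, 39]
Compute height bottom-up (empty subtree = -1):
  height(20) = 1 + max(-1, -1) = 0
  height(6) = 1 + max(-1, 0) = 1
  height(21) = 1 + max(1, -1) = 2
  height(1) = 1 + max(-1, 2) = 3
  height(34) = 1 + max(-1, -1) = 0
  height(39) = 1 + max(-1, -1) = 0
  height(44) = 1 + max(0, -1) = 1
  height(38) = 1 + max(0, 1) = 2
  height(31) = 1 + max(-1, 2) = 3
  height(28) = 1 + max(3, 3) = 4
Height = 4


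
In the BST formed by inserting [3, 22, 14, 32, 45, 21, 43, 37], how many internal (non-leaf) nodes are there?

Tree built from: [3, 22, 14, 32, 45, 21, 43, 37]
Tree (level-order array): [3, None, 22, 14, 32, None, 21, None, 45, None, None, 43, None, 37]
Rule: An internal node has at least one child.
Per-node child counts:
  node 3: 1 child(ren)
  node 22: 2 child(ren)
  node 14: 1 child(ren)
  node 21: 0 child(ren)
  node 32: 1 child(ren)
  node 45: 1 child(ren)
  node 43: 1 child(ren)
  node 37: 0 child(ren)
Matching nodes: [3, 22, 14, 32, 45, 43]
Count of internal (non-leaf) nodes: 6


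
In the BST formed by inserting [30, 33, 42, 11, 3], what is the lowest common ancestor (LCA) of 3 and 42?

Tree insertion order: [30, 33, 42, 11, 3]
Tree (level-order array): [30, 11, 33, 3, None, None, 42]
In a BST, the LCA of p=3, q=42 is the first node v on the
root-to-leaf path with p <= v <= q (go left if both < v, right if both > v).
Walk from root:
  at 30: 3 <= 30 <= 42, this is the LCA
LCA = 30


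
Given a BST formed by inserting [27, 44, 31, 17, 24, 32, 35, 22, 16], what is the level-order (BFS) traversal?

Tree insertion order: [27, 44, 31, 17, 24, 32, 35, 22, 16]
Tree (level-order array): [27, 17, 44, 16, 24, 31, None, None, None, 22, None, None, 32, None, None, None, 35]
BFS from the root, enqueuing left then right child of each popped node:
  queue [27] -> pop 27, enqueue [17, 44], visited so far: [27]
  queue [17, 44] -> pop 17, enqueue [16, 24], visited so far: [27, 17]
  queue [44, 16, 24] -> pop 44, enqueue [31], visited so far: [27, 17, 44]
  queue [16, 24, 31] -> pop 16, enqueue [none], visited so far: [27, 17, 44, 16]
  queue [24, 31] -> pop 24, enqueue [22], visited so far: [27, 17, 44, 16, 24]
  queue [31, 22] -> pop 31, enqueue [32], visited so far: [27, 17, 44, 16, 24, 31]
  queue [22, 32] -> pop 22, enqueue [none], visited so far: [27, 17, 44, 16, 24, 31, 22]
  queue [32] -> pop 32, enqueue [35], visited so far: [27, 17, 44, 16, 24, 31, 22, 32]
  queue [35] -> pop 35, enqueue [none], visited so far: [27, 17, 44, 16, 24, 31, 22, 32, 35]
Result: [27, 17, 44, 16, 24, 31, 22, 32, 35]


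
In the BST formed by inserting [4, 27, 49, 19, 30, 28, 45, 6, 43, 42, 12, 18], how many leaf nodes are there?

Tree built from: [4, 27, 49, 19, 30, 28, 45, 6, 43, 42, 12, 18]
Tree (level-order array): [4, None, 27, 19, 49, 6, None, 30, None, None, 12, 28, 45, None, 18, None, None, 43, None, None, None, 42]
Rule: A leaf has 0 children.
Per-node child counts:
  node 4: 1 child(ren)
  node 27: 2 child(ren)
  node 19: 1 child(ren)
  node 6: 1 child(ren)
  node 12: 1 child(ren)
  node 18: 0 child(ren)
  node 49: 1 child(ren)
  node 30: 2 child(ren)
  node 28: 0 child(ren)
  node 45: 1 child(ren)
  node 43: 1 child(ren)
  node 42: 0 child(ren)
Matching nodes: [18, 28, 42]
Count of leaf nodes: 3


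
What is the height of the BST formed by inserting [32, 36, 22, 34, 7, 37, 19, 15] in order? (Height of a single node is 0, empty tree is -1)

Insertion order: [32, 36, 22, 34, 7, 37, 19, 15]
Tree (level-order array): [32, 22, 36, 7, None, 34, 37, None, 19, None, None, None, None, 15]
Compute height bottom-up (empty subtree = -1):
  height(15) = 1 + max(-1, -1) = 0
  height(19) = 1 + max(0, -1) = 1
  height(7) = 1 + max(-1, 1) = 2
  height(22) = 1 + max(2, -1) = 3
  height(34) = 1 + max(-1, -1) = 0
  height(37) = 1 + max(-1, -1) = 0
  height(36) = 1 + max(0, 0) = 1
  height(32) = 1 + max(3, 1) = 4
Height = 4


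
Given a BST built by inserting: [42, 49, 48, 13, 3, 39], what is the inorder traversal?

Tree insertion order: [42, 49, 48, 13, 3, 39]
Tree (level-order array): [42, 13, 49, 3, 39, 48]
Inorder traversal: [3, 13, 39, 42, 48, 49]


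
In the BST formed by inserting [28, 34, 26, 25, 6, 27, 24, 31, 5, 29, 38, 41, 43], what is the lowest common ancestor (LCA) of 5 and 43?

Tree insertion order: [28, 34, 26, 25, 6, 27, 24, 31, 5, 29, 38, 41, 43]
Tree (level-order array): [28, 26, 34, 25, 27, 31, 38, 6, None, None, None, 29, None, None, 41, 5, 24, None, None, None, 43]
In a BST, the LCA of p=5, q=43 is the first node v on the
root-to-leaf path with p <= v <= q (go left if both < v, right if both > v).
Walk from root:
  at 28: 5 <= 28 <= 43, this is the LCA
LCA = 28


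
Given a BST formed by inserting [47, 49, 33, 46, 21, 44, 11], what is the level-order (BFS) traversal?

Tree insertion order: [47, 49, 33, 46, 21, 44, 11]
Tree (level-order array): [47, 33, 49, 21, 46, None, None, 11, None, 44]
BFS from the root, enqueuing left then right child of each popped node:
  queue [47] -> pop 47, enqueue [33, 49], visited so far: [47]
  queue [33, 49] -> pop 33, enqueue [21, 46], visited so far: [47, 33]
  queue [49, 21, 46] -> pop 49, enqueue [none], visited so far: [47, 33, 49]
  queue [21, 46] -> pop 21, enqueue [11], visited so far: [47, 33, 49, 21]
  queue [46, 11] -> pop 46, enqueue [44], visited so far: [47, 33, 49, 21, 46]
  queue [11, 44] -> pop 11, enqueue [none], visited so far: [47, 33, 49, 21, 46, 11]
  queue [44] -> pop 44, enqueue [none], visited so far: [47, 33, 49, 21, 46, 11, 44]
Result: [47, 33, 49, 21, 46, 11, 44]


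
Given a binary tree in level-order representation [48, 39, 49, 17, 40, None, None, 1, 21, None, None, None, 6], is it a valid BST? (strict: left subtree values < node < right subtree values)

Level-order array: [48, 39, 49, 17, 40, None, None, 1, 21, None, None, None, 6]
Validate using subtree bounds (lo, hi): at each node, require lo < value < hi,
then recurse left with hi=value and right with lo=value.
Preorder trace (stopping at first violation):
  at node 48 with bounds (-inf, +inf): OK
  at node 39 with bounds (-inf, 48): OK
  at node 17 with bounds (-inf, 39): OK
  at node 1 with bounds (-inf, 17): OK
  at node 6 with bounds (1, 17): OK
  at node 21 with bounds (17, 39): OK
  at node 40 with bounds (39, 48): OK
  at node 49 with bounds (48, +inf): OK
No violation found at any node.
Result: Valid BST


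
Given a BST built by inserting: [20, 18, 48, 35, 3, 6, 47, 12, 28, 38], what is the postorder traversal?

Tree insertion order: [20, 18, 48, 35, 3, 6, 47, 12, 28, 38]
Tree (level-order array): [20, 18, 48, 3, None, 35, None, None, 6, 28, 47, None, 12, None, None, 38]
Postorder traversal: [12, 6, 3, 18, 28, 38, 47, 35, 48, 20]


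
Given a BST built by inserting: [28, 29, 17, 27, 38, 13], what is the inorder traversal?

Tree insertion order: [28, 29, 17, 27, 38, 13]
Tree (level-order array): [28, 17, 29, 13, 27, None, 38]
Inorder traversal: [13, 17, 27, 28, 29, 38]


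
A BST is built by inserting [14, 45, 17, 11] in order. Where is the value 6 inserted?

Starting tree (level order): [14, 11, 45, None, None, 17]
Insertion path: 14 -> 11
Result: insert 6 as left child of 11
Final tree (level order): [14, 11, 45, 6, None, 17]


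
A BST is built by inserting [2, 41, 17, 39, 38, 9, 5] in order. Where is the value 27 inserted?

Starting tree (level order): [2, None, 41, 17, None, 9, 39, 5, None, 38]
Insertion path: 2 -> 41 -> 17 -> 39 -> 38
Result: insert 27 as left child of 38
Final tree (level order): [2, None, 41, 17, None, 9, 39, 5, None, 38, None, None, None, 27]


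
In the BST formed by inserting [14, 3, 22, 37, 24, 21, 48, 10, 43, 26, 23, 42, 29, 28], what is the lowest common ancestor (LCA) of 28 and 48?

Tree insertion order: [14, 3, 22, 37, 24, 21, 48, 10, 43, 26, 23, 42, 29, 28]
Tree (level-order array): [14, 3, 22, None, 10, 21, 37, None, None, None, None, 24, 48, 23, 26, 43, None, None, None, None, 29, 42, None, 28]
In a BST, the LCA of p=28, q=48 is the first node v on the
root-to-leaf path with p <= v <= q (go left if both < v, right if both > v).
Walk from root:
  at 14: both 28 and 48 > 14, go right
  at 22: both 28 and 48 > 22, go right
  at 37: 28 <= 37 <= 48, this is the LCA
LCA = 37


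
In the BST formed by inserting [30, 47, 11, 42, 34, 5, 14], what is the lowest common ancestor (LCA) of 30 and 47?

Tree insertion order: [30, 47, 11, 42, 34, 5, 14]
Tree (level-order array): [30, 11, 47, 5, 14, 42, None, None, None, None, None, 34]
In a BST, the LCA of p=30, q=47 is the first node v on the
root-to-leaf path with p <= v <= q (go left if both < v, right if both > v).
Walk from root:
  at 30: 30 <= 30 <= 47, this is the LCA
LCA = 30


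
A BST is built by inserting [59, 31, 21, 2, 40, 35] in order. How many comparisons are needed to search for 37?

Search path for 37: 59 -> 31 -> 40 -> 35
Found: False
Comparisons: 4


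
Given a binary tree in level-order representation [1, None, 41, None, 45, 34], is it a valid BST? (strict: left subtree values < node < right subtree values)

Level-order array: [1, None, 41, None, 45, 34]
Validate using subtree bounds (lo, hi): at each node, require lo < value < hi,
then recurse left with hi=value and right with lo=value.
Preorder trace (stopping at first violation):
  at node 1 with bounds (-inf, +inf): OK
  at node 41 with bounds (1, +inf): OK
  at node 45 with bounds (41, +inf): OK
  at node 34 with bounds (41, 45): VIOLATION
Node 34 violates its bound: not (41 < 34 < 45).
Result: Not a valid BST


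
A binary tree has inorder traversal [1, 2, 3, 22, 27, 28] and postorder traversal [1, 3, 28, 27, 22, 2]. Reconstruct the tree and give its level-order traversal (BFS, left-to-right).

Inorder:   [1, 2, 3, 22, 27, 28]
Postorder: [1, 3, 28, 27, 22, 2]
Algorithm: postorder visits root last, so walk postorder right-to-left;
each value is the root of the current inorder slice — split it at that
value, recurse on the right subtree first, then the left.
Recursive splits:
  root=2; inorder splits into left=[1], right=[3, 22, 27, 28]
  root=22; inorder splits into left=[3], right=[27, 28]
  root=27; inorder splits into left=[], right=[28]
  root=28; inorder splits into left=[], right=[]
  root=3; inorder splits into left=[], right=[]
  root=1; inorder splits into left=[], right=[]
Reconstructed level-order: [2, 1, 22, 3, 27, 28]


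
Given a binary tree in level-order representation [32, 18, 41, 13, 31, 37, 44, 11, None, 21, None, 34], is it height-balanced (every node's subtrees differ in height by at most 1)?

Tree (level-order array): [32, 18, 41, 13, 31, 37, 44, 11, None, 21, None, 34]
Definition: a tree is height-balanced if, at every node, |h(left) - h(right)| <= 1 (empty subtree has height -1).
Bottom-up per-node check:
  node 11: h_left=-1, h_right=-1, diff=0 [OK], height=0
  node 13: h_left=0, h_right=-1, diff=1 [OK], height=1
  node 21: h_left=-1, h_right=-1, diff=0 [OK], height=0
  node 31: h_left=0, h_right=-1, diff=1 [OK], height=1
  node 18: h_left=1, h_right=1, diff=0 [OK], height=2
  node 34: h_left=-1, h_right=-1, diff=0 [OK], height=0
  node 37: h_left=0, h_right=-1, diff=1 [OK], height=1
  node 44: h_left=-1, h_right=-1, diff=0 [OK], height=0
  node 41: h_left=1, h_right=0, diff=1 [OK], height=2
  node 32: h_left=2, h_right=2, diff=0 [OK], height=3
All nodes satisfy the balance condition.
Result: Balanced


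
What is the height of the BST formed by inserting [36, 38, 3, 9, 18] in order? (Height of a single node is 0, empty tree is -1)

Insertion order: [36, 38, 3, 9, 18]
Tree (level-order array): [36, 3, 38, None, 9, None, None, None, 18]
Compute height bottom-up (empty subtree = -1):
  height(18) = 1 + max(-1, -1) = 0
  height(9) = 1 + max(-1, 0) = 1
  height(3) = 1 + max(-1, 1) = 2
  height(38) = 1 + max(-1, -1) = 0
  height(36) = 1 + max(2, 0) = 3
Height = 3


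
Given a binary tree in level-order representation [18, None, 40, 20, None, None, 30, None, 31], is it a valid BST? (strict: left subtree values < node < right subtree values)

Level-order array: [18, None, 40, 20, None, None, 30, None, 31]
Validate using subtree bounds (lo, hi): at each node, require lo < value < hi,
then recurse left with hi=value and right with lo=value.
Preorder trace (stopping at first violation):
  at node 18 with bounds (-inf, +inf): OK
  at node 40 with bounds (18, +inf): OK
  at node 20 with bounds (18, 40): OK
  at node 30 with bounds (20, 40): OK
  at node 31 with bounds (30, 40): OK
No violation found at any node.
Result: Valid BST


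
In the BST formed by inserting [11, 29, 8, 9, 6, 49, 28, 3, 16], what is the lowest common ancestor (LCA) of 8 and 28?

Tree insertion order: [11, 29, 8, 9, 6, 49, 28, 3, 16]
Tree (level-order array): [11, 8, 29, 6, 9, 28, 49, 3, None, None, None, 16]
In a BST, the LCA of p=8, q=28 is the first node v on the
root-to-leaf path with p <= v <= q (go left if both < v, right if both > v).
Walk from root:
  at 11: 8 <= 11 <= 28, this is the LCA
LCA = 11
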